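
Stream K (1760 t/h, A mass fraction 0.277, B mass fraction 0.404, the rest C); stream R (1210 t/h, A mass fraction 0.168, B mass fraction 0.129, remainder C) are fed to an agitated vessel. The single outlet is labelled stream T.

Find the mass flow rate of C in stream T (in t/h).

C out = C in = 1760×0.319 + 1210×0.703 = 1412.1 t/h.

1412 t/h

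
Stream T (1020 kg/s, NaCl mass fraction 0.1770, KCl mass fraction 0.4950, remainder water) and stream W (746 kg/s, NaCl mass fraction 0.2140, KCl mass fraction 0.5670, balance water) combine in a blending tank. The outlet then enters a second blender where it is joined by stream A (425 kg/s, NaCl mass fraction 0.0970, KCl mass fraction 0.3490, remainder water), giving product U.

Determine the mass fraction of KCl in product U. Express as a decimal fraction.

0.4912

Overall, product flow = 2191 kg/s.
KCl in = 1020×0.495 + 746×0.567 + 425×0.349 = 1076.2 kg/s.
KCl fraction in U = 0.4912.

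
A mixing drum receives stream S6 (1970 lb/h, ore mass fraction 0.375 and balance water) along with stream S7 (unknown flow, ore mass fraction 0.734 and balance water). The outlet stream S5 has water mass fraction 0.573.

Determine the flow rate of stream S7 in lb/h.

Let S7 be the unknown flow. Total out = 1970 + S7.
water balance: 1231.2 + 0.266·S7 = 0.573·(1970 + S7)
(0.266 − 0.573)·S7 = 0.573×1970 − 1231.2 = -102.44
S7 = -102.44 / -0.307 = 333.68 lb/h

333.7 lb/h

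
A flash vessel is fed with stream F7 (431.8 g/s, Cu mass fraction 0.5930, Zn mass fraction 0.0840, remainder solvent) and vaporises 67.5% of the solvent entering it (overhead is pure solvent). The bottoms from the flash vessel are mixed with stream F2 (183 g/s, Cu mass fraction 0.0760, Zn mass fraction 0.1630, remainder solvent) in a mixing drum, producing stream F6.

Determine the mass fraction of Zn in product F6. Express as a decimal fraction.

0.1270

Vapour removed = 0.675×0.323×431.8 = 94.143 g/s; concentrate = 337.66 g/s.
Zn reaching the mixer = 36.271 (from concentrate) + 183×0.163 = 66.1 g/s.
Product flow = 337.66 + 183 = 520.66 g/s; Zn fraction = 0.1270.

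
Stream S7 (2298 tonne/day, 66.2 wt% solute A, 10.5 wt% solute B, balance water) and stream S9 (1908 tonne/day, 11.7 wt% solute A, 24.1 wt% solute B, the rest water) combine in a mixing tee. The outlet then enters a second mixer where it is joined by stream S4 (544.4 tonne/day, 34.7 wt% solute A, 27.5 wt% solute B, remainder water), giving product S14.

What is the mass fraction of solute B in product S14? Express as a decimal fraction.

Overall, product flow = 4750.4 tonne/day.
solute B in = 2298×0.105 + 1908×0.241 + 544.4×0.275 = 850.83 tonne/day.
solute B fraction in S14 = 0.179.

0.179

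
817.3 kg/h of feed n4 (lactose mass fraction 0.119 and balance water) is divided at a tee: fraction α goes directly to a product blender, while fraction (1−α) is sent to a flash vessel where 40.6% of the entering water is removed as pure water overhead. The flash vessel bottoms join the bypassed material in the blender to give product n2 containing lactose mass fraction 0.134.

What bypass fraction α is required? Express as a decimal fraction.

0.687

All 817.3×0.119 = 97.259 kg/h of lactose reaches n2, so n2 = 97.259/0.134 = 725.81 kg/h and vapour = 91.489 kg/h.
The evaporator receives (1−α)·817.3 of feed at 0.881 water and removes 0.406 of that water:
0.406×0.881×(1−α)×817.3 = 91.489
(1−α) = 91.489/292.34 = 0.3130;  α = 0.6870.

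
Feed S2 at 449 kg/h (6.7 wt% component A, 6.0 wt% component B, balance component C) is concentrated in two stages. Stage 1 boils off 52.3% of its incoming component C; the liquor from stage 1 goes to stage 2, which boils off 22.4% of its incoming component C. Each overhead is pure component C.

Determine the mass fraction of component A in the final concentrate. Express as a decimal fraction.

0.149

component C in feed = 449×0.873 = 391.98 kg/h.
After stage 1: component C left = (1−0.523)×391.98 = 186.97; stream total = 244 kg/h.
After stage 2: component C left = (1−0.224)×186.97 = 145.09; final concentrate = 202.11 kg/h.
component A fraction = 30.083/202.11 = 0.149.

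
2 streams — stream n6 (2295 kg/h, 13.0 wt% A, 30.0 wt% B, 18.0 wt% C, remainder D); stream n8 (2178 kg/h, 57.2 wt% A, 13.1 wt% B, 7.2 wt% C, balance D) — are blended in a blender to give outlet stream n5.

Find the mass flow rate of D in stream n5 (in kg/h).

1385 kg/h

D out = D in = 2295×0.390 + 2178×0.225 = 1385.1 kg/h.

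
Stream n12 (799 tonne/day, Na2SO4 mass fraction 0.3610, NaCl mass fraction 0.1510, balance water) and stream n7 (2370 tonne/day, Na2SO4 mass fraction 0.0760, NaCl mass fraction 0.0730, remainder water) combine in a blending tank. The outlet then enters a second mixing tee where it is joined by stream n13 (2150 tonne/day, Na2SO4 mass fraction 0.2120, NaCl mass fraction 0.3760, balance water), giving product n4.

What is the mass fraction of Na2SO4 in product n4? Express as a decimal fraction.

0.1738

Overall, product flow = 5319 tonne/day.
Na2SO4 in = 799×0.361 + 2370×0.076 + 2150×0.212 = 924.36 tonne/day.
Na2SO4 fraction in n4 = 0.1738.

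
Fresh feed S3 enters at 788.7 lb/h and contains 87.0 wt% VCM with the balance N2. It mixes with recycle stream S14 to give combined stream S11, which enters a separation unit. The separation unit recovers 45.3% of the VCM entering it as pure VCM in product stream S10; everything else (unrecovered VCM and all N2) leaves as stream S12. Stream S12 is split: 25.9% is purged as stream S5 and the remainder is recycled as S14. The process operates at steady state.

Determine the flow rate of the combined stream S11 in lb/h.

1550 lb/h

N2 enters only via S3 and leaves only via the purge: 788.7×0.130 = 0.259×(N2 in S12), and the separation unit passes all N2, so N2 in S11 = N2 in S12 = 395.87 lb/h.
VCM in S11: m_A = 788.7×0.870 + (1−0.259)·(1−0.453)·m_A, so m_A = 686.17/0.5947 = 1153.9 lb/h.
S11 = 1153.9 + 395.87 = 1549.7 lb/h.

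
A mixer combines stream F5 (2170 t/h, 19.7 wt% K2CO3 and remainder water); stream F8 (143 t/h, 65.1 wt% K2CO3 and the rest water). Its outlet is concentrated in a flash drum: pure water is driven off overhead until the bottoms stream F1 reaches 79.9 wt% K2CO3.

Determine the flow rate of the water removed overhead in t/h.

1661 t/h

K2CO3 entering = 2170×0.197 + 143×0.651 = 520.58 t/h.
All K2CO3 reports to F1, so F1 = 520.58/0.799 = 651.54 t/h.
Total feed = 2313 t/h; overhead = 2313 − 651.54 = 1661.5 t/h.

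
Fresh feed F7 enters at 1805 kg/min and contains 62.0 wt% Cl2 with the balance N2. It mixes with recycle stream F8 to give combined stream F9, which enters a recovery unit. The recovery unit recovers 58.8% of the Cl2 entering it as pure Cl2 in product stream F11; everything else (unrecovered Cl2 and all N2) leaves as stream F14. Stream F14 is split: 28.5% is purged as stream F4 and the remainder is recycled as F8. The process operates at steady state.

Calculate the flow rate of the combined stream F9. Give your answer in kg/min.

N2 enters only via F7 and leaves only via the purge: 1805×0.380 = 0.285×(N2 in F14), and the recovery unit passes all N2, so N2 in F9 = N2 in F14 = 2406.7 kg/min.
Cl2 in F9: m_A = 1805×0.620 + (1−0.285)·(1−0.588)·m_A, so m_A = 1119.1/0.7054 = 1586.4 kg/min.
F9 = 1586.4 + 2406.7 = 3993.1 kg/min.

3993 kg/min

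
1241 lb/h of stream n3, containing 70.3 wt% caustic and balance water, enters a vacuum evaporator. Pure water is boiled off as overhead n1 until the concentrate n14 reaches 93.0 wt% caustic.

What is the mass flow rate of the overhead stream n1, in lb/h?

302.9 lb/h

caustic is conserved: 1241×0.703 = 872.42 lb/h all reports to the concentrate.
Concentrate = 872.42/(target fraction) = 938.09 lb/h.
Overhead = 1241 − 938.09 = 302.91 lb/h.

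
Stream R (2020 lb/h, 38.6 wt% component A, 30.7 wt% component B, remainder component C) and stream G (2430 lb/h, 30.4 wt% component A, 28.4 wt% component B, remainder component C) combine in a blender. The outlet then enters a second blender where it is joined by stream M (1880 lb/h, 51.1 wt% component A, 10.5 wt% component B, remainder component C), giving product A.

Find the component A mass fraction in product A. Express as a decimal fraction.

0.3916

Overall, product flow = 6330 lb/h.
component A in = 2020×0.386 + 2430×0.304 + 1880×0.511 = 2479.1 lb/h.
component A fraction in A = 0.3916.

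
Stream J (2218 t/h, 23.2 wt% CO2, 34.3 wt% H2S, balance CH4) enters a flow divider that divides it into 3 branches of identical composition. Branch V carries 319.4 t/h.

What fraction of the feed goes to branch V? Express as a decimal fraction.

Fraction to V = 319.4/2218 = 0.1440.

0.144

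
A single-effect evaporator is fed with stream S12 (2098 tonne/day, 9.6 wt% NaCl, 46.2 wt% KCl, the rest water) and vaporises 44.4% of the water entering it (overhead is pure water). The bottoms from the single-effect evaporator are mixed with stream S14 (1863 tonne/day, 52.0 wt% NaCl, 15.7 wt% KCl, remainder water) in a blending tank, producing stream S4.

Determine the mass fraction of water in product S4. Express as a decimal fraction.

0.3148

Vapour removed = 0.444×0.442×2098 = 411.73 tonne/day; concentrate = 1686.3 tonne/day.
water reaching the mixer = 515.59 (from concentrate) + 1863×0.323 = 1117.3 tonne/day.
Product flow = 1686.3 + 1863 = 3549.3 tonne/day; water fraction = 0.3148.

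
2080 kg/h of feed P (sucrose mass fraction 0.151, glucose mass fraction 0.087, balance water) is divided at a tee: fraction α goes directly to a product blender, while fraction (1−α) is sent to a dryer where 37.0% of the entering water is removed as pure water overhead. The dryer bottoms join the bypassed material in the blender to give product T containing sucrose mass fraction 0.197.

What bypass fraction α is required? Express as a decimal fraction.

0.172

All 2080×0.151 = 314.08 kg/h of sucrose reaches T, so T = 314.08/0.197 = 1594.3 kg/h and vapour = 485.69 kg/h.
The evaporator receives (1−α)·2080 of feed at 0.762 water and removes 0.370 of that water:
0.370×0.762×(1−α)×2080 = 485.69
(1−α) = 485.69/586.44 = 0.8282;  α = 0.1718.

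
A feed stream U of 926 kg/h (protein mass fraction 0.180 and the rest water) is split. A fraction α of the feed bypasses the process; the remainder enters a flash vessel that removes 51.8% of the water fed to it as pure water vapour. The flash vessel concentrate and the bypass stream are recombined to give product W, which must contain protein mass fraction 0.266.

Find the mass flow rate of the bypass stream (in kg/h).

All 926×0.180 = 166.68 kg/h of protein reaches W, so W = 166.68/0.266 = 626.62 kg/h and vapour = 299.38 kg/h.
The evaporator receives (1−α)·926 of feed at 0.820 water and removes 0.518 of that water:
0.518×0.820×(1−α)×926 = 299.38
(1−α) = 299.38/393.33 = 0.7612;  α = 0.2388.
Bypass flow = 0.2388×926 = 221.17 kg/h.

221.2 kg/h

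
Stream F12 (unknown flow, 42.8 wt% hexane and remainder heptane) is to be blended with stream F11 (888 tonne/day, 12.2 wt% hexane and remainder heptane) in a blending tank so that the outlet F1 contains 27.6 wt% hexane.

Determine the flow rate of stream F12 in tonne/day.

899.7 tonne/day

Let F12 be the unknown flow. Total out = 888 + F12.
hexane balance: 108.34 + 0.428·F12 = 0.276·(888 + F12)
(0.428 − 0.276)·F12 = 0.276×888 − 108.34 = 136.75
F12 = 136.75 / 0.152 = 899.68 tonne/day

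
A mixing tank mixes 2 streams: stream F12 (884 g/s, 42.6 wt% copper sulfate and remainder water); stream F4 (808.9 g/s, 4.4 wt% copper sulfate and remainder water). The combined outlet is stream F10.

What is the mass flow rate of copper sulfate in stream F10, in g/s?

copper sulfate out = copper sulfate in = 884×0.426 + 808.9×0.044 = 412.18 g/s.

412.2 g/s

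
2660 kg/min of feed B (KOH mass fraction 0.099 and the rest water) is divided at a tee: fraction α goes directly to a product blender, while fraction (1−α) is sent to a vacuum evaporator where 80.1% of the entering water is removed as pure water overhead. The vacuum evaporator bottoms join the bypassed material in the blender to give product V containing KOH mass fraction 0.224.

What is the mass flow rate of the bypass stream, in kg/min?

603.2 kg/min

All 2660×0.099 = 263.34 kg/min of KOH reaches V, so V = 263.34/0.224 = 1175.6 kg/min and vapour = 1484.4 kg/min.
The evaporator receives (1−α)·2660 of feed at 0.901 water and removes 0.801 of that water:
0.801×0.901×(1−α)×2660 = 1484.4
(1−α) = 1484.4/1919.7 = 0.7732;  α = 0.2268.
Bypass flow = 0.2268×2660 = 603.23 kg/min.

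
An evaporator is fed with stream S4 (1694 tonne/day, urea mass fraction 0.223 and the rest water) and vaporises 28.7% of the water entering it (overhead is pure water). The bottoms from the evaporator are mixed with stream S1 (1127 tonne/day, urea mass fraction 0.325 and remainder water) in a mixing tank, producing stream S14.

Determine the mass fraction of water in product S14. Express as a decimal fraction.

0.695

Vapour removed = 0.287×0.777×1694 = 377.76 tonne/day; concentrate = 1316.2 tonne/day.
water reaching the mixer = 938.48 (from concentrate) + 1127×0.675 = 1699.2 tonne/day.
Product flow = 1316.2 + 1127 = 2443.2 tonne/day; water fraction = 0.695.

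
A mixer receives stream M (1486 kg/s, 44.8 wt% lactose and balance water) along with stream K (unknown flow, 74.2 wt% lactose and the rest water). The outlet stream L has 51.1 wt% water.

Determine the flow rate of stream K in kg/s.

Let K be the unknown flow. Total out = 1486 + K.
water balance: 820.27 + 0.258·K = 0.511·(1486 + K)
(0.258 − 0.511)·K = 0.511×1486 − 820.27 = -60.926
K = -60.926 / -0.253 = 240.81 kg/s

240.8 kg/s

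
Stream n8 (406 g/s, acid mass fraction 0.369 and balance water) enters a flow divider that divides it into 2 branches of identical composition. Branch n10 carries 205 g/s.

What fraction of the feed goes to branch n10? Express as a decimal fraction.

Fraction to n10 = 205/406 = 0.5049.

0.505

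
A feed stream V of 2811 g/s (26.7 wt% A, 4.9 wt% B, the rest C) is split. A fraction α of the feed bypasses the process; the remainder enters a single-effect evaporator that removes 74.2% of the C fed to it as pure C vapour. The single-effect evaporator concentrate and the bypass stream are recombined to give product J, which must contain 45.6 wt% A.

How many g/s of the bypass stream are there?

All 2811×0.267 = 750.54 g/s of A reaches J, so J = 750.54/0.456 = 1645.9 g/s and vapour = 1165.1 g/s.
The evaporator receives (1−α)·2811 of feed at 0.684 C and removes 0.742 of that C:
0.742×0.684×(1−α)×2811 = 1165.1
(1−α) = 1165.1/1426.7 = 0.8167;  α = 0.1833.
Bypass flow = 0.1833×2811 = 515.39 g/s.

515.4 g/s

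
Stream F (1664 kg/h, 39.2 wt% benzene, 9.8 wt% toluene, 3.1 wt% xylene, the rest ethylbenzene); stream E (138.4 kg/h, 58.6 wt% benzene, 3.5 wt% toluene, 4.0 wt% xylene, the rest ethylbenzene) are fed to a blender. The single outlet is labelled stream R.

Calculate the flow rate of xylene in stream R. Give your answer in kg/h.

xylene out = xylene in = 1664×0.031 + 138.4×0.040 = 57.12 kg/h.

57.12 kg/h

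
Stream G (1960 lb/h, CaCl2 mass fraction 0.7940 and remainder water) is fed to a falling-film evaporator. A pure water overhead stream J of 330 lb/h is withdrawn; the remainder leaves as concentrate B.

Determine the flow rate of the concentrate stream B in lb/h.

1630 lb/h

Concentrate = 1960 − 330 = 1630 lb/h.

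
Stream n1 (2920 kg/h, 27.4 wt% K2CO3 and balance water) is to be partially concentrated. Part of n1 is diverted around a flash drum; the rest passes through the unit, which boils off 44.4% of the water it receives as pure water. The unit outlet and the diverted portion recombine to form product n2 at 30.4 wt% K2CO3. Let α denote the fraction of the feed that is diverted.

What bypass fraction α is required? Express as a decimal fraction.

All 2920×0.274 = 800.08 kg/h of K2CO3 reaches n2, so n2 = 800.08/0.304 = 2631.8 kg/h and vapour = 288.16 kg/h.
The evaporator receives (1−α)·2920 of feed at 0.726 water and removes 0.444 of that water:
0.444×0.726×(1−α)×2920 = 288.16
(1−α) = 288.16/941.24 = 0.3061;  α = 0.6939.

0.694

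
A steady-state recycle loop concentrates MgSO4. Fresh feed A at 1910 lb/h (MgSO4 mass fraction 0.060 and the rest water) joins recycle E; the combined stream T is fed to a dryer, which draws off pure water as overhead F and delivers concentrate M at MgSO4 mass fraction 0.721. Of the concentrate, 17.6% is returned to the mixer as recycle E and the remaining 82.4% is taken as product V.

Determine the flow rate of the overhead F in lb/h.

1751 lb/h

Overall MgSO4 balance (none leaves overhead): MgSO4 in fresh feed = MgSO4 in product, i.e. 1910×0.060 = (1−0.176)·M·0.721.
M = 114.6/(0.721×0.824) = 192.9 lb/h.
Recycle E = 0.176×192.9 = 33.95 lb/h.
Combined feed T = 1910 + 33.95 = 1943.9 lb/h.
Overhead F = T − M = 1943.9 − 192.9 = 1751.1 lb/h.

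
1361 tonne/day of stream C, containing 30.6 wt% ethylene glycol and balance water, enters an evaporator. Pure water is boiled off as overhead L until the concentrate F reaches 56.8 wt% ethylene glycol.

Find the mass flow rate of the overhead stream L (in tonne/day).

627.8 tonne/day

ethylene glycol is conserved: 1361×0.306 = 416.47 tonne/day all reports to the concentrate.
Concentrate = 416.47/(target fraction) = 733.21 tonne/day.
Overhead = 1361 − 733.21 = 627.79 tonne/day.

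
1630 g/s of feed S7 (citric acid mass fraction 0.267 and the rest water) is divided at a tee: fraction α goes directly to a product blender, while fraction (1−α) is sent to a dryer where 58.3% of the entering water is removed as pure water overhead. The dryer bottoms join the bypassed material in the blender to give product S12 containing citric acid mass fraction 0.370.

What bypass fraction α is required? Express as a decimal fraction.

0.349

All 1630×0.267 = 435.21 g/s of citric acid reaches S12, so S12 = 435.21/0.370 = 1176.2 g/s and vapour = 453.76 g/s.
The evaporator receives (1−α)·1630 of feed at 0.733 water and removes 0.583 of that water:
0.583×0.733×(1−α)×1630 = 453.76
(1−α) = 453.76/696.56 = 0.6514;  α = 0.3486.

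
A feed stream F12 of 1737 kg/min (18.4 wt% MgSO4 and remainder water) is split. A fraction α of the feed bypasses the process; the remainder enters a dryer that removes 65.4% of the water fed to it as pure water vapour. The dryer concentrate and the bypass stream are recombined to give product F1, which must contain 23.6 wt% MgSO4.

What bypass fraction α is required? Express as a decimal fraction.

0.587

All 1737×0.184 = 319.61 kg/min of MgSO4 reaches F1, so F1 = 319.61/0.236 = 1354.3 kg/min and vapour = 382.73 kg/min.
The evaporator receives (1−α)·1737 of feed at 0.816 water and removes 0.654 of that water:
0.654×0.816×(1−α)×1737 = 382.73
(1−α) = 382.73/926.97 = 0.4129;  α = 0.5871.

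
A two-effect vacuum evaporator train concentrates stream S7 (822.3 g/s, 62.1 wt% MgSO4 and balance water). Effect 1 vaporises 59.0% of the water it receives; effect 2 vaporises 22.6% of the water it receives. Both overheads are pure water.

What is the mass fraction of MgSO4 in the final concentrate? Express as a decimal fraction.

0.8377

water in feed = 822.3×0.379 = 311.65 g/s.
After stage 1: water left = (1−0.590)×311.65 = 127.78; stream total = 638.43 g/s.
After stage 2: water left = (1−0.226)×127.78 = 98.9; final concentrate = 609.55 g/s.
MgSO4 fraction = 510.65/609.55 = 0.8377.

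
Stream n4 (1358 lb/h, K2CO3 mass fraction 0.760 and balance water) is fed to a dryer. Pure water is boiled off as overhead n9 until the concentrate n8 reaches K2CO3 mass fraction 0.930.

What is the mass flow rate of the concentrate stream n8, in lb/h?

1110 lb/h

K2CO3 is conserved: 1358×0.760 = 1032.1 lb/h all reports to the concentrate.
Concentrate = 1032.1/(target fraction) = 1109.8 lb/h.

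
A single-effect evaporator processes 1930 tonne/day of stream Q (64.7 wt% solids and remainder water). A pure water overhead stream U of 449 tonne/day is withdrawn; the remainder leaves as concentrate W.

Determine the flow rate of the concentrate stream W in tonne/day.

1481 tonne/day

Concentrate = 1930 − 449 = 1481 tonne/day.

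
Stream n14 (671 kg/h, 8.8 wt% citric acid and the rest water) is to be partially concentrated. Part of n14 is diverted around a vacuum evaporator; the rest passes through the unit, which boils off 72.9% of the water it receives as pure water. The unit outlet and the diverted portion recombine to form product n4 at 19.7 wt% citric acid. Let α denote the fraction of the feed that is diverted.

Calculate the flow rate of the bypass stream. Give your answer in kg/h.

112.6 kg/h

All 671×0.088 = 59.048 kg/h of citric acid reaches n4, so n4 = 59.048/0.197 = 299.74 kg/h and vapour = 371.26 kg/h.
The evaporator receives (1−α)·671 of feed at 0.912 water and removes 0.729 of that water:
0.729×0.912×(1−α)×671 = 371.26
(1−α) = 371.26/446.11 = 0.8322;  α = 0.1678.
Bypass flow = 0.1678×671 = 112.58 kg/h.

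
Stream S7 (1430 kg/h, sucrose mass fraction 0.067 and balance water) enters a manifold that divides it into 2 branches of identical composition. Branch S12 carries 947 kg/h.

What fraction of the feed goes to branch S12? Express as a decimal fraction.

0.662

Fraction to S12 = 947/1430 = 0.6622.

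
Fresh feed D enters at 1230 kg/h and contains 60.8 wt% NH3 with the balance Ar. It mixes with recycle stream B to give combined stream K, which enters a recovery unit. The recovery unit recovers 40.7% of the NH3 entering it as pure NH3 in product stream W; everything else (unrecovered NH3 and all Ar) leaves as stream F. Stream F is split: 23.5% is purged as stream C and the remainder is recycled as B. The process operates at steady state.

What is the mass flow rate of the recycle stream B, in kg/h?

2191 kg/h

Ar enters only via D and leaves only via the purge: 1230×0.392 = 0.235×(Ar in F), and the recovery unit passes all Ar, so Ar in K = Ar in F = 2051.7 kg/h.
NH3 in K: m_A = 1230×0.608 + (1−0.235)·(1−0.407)·m_A, so m_A = 747.84/0.5464 = 1368.8 kg/h.
F = (1−0.407)×1368.8 + 2051.7 = 2863.4 kg/h.
Recycle B = (1−0.235)×2863.4 = 2190.5 kg/h.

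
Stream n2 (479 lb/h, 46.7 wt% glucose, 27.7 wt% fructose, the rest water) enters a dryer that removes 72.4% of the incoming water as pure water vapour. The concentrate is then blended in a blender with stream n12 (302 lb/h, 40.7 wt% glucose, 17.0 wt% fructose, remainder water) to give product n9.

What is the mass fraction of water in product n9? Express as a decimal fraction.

0.233

Vapour removed = 0.724×0.256×479 = 88.78 lb/h; concentrate = 390.22 lb/h.
water reaching the mixer = 33.844 (from concentrate) + 302×0.423 = 161.59 lb/h.
Product flow = 390.22 + 302 = 692.22 lb/h; water fraction = 0.233.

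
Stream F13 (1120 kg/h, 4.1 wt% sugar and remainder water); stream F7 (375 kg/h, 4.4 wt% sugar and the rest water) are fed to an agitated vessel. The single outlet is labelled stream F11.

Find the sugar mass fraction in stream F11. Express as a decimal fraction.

0.042

Total flow out = 1120 + 375 = 1495 kg/h.
sugar in = 1120×0.041 + 375×0.044 = 62.42 kg/h.
sugar mass fraction in F11 = 62.42/1495 = 0.042.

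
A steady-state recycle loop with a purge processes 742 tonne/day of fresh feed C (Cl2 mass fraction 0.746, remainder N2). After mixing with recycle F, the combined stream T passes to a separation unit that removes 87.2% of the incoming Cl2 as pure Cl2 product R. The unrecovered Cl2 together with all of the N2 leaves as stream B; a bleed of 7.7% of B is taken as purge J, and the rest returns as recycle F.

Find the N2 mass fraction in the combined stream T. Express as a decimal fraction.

0.796

N2 enters only via C and leaves only via the purge: 742×0.254 = 0.077×(N2 in B), and the separation unit passes all N2, so N2 in T = N2 in B = 2447.6 tonne/day.
Cl2 in T: m_A = 742×0.746 + (1−0.077)·(1−0.872)·m_A, so m_A = 553.53/0.8819 = 627.69 tonne/day.
T = 627.69 + 2447.6 = 3075.3 tonne/day.
N2 fraction in T = 2447.6/3075.3 = 0.796.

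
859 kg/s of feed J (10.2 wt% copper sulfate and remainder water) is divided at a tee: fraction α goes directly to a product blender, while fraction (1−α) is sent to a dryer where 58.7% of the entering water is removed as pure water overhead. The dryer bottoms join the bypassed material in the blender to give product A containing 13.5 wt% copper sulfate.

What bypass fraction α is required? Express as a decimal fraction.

0.536

All 859×0.102 = 87.618 kg/s of copper sulfate reaches A, so A = 87.618/0.135 = 649.02 kg/s and vapour = 209.98 kg/s.
The evaporator receives (1−α)·859 of feed at 0.898 water and removes 0.587 of that water:
0.587×0.898×(1−α)×859 = 209.98
(1−α) = 209.98/452.8 = 0.4637;  α = 0.5363.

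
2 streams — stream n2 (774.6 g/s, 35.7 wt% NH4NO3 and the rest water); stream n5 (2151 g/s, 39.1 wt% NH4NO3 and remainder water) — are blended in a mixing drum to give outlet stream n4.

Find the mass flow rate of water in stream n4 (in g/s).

1808 g/s

water out = water in = 774.6×0.643 + 2151×0.609 = 1808 g/s.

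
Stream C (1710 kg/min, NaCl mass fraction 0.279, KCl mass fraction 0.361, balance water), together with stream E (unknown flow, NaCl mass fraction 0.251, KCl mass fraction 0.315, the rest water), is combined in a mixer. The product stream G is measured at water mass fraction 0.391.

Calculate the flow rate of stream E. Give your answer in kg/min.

Let E be the unknown flow. Total out = 1710 + E.
water balance: 615.6 + 0.434·E = 0.391·(1710 + E)
(0.434 − 0.391)·E = 0.391×1710 − 615.6 = 53.01
E = 53.01 / 0.043 = 1232.8 kg/min

1233 kg/min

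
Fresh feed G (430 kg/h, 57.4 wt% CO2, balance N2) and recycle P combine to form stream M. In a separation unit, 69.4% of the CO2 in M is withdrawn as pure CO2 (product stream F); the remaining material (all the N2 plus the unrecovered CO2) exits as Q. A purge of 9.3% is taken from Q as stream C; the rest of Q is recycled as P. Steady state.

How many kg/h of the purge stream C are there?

N2 enters only via G and leaves only via the purge: 430×0.426 = 0.093×(N2 in Q), and the separation unit passes all N2, so N2 in M = N2 in Q = 1969.7 kg/h.
CO2 in M: m_A = 430×0.574 + (1−0.093)·(1−0.694)·m_A, so m_A = 246.82/0.7225 = 341.64 kg/h.
Q = (1−0.694)×341.64 + 1969.7 = 2074.2 kg/h.
Purge C = 0.093×2074.2 = 192.9 kg/h.

192.9 kg/h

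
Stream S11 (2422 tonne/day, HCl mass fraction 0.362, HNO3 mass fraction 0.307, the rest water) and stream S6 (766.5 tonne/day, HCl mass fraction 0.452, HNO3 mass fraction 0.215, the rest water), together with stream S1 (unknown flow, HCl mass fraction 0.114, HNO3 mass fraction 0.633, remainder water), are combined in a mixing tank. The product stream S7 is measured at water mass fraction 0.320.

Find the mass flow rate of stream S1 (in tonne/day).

546.4 tonne/day

Let S1 be the unknown flow. Total out = 3188.5 + S1.
water balance: 1056.9 + 0.253·S1 = 0.320·(3188.5 + S1)
(0.253 − 0.320)·S1 = 0.320×3188.5 − 1056.9 = -36.606
S1 = -36.606 / -0.067 = 546.37 tonne/day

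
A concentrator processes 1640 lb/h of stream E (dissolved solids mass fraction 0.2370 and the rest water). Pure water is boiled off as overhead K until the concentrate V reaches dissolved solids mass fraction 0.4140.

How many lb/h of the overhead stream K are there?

701.2 lb/h

dissolved solids is conserved: 1640×0.237 = 388.68 lb/h all reports to the concentrate.
Concentrate = 388.68/(target fraction) = 938.84 lb/h.
Overhead = 1640 − 938.84 = 701.16 lb/h.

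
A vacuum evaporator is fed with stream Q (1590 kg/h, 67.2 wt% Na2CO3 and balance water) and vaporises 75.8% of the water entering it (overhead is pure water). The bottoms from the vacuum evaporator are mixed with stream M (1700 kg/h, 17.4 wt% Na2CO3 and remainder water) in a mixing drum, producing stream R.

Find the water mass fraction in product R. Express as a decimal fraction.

Vapour removed = 0.758×0.328×1590 = 395.31 kg/h; concentrate = 1194.7 kg/h.
water reaching the mixer = 126.21 (from concentrate) + 1700×0.826 = 1530.4 kg/h.
Product flow = 1194.7 + 1700 = 2894.7 kg/h; water fraction = 0.529.

0.529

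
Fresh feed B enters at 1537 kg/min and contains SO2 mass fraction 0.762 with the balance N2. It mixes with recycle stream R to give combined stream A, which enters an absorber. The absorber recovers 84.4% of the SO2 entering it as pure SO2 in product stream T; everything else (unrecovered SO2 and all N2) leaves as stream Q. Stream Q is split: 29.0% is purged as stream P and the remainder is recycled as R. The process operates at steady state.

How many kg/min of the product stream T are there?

SO2 in A: m_A = 1537×0.762 + (1−0.290)·(1−0.844)·m_A, so m_A = 1171.2/0.8892 = 1317.1 kg/min.
Product T = 0.844×1317.1 = 1111.6 kg/min.

1112 kg/min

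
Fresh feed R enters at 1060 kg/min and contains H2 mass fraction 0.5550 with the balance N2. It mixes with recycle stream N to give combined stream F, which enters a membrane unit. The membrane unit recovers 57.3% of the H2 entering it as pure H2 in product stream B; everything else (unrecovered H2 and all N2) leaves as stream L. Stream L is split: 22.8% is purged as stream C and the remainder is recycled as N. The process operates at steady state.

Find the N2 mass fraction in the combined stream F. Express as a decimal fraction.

N2 enters only via R and leaves only via the purge: 1060×0.445 = 0.228×(N2 in L), and the membrane unit passes all N2, so N2 in F = N2 in L = 2068.9 kg/min.
H2 in F: m_A = 1060×0.555 + (1−0.228)·(1−0.573)·m_A, so m_A = 588.3/0.6704 = 877.59 kg/min.
F = 877.59 + 2068.9 = 2946.5 kg/min.
N2 fraction in F = 2068.9/2946.5 = 0.7022.

0.7022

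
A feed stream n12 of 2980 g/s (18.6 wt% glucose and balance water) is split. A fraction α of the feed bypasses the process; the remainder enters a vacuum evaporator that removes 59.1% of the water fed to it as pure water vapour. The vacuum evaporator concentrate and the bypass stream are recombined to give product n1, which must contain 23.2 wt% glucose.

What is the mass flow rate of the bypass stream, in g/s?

All 2980×0.186 = 554.28 g/s of glucose reaches n1, so n1 = 554.28/0.232 = 2389.1 g/s and vapour = 590.86 g/s.
The evaporator receives (1−α)·2980 of feed at 0.814 water and removes 0.591 of that water:
0.591×0.814×(1−α)×2980 = 590.86
(1−α) = 590.86/1433.6 = 0.4122;  α = 0.5878.
Bypass flow = 0.5878×2980 = 1751.8 g/s.

1752 g/s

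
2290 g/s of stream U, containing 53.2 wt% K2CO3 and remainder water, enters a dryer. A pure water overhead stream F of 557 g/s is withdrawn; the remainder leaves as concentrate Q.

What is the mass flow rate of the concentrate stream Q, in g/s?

Concentrate = 2290 − 557 = 1733 g/s.

1733 g/s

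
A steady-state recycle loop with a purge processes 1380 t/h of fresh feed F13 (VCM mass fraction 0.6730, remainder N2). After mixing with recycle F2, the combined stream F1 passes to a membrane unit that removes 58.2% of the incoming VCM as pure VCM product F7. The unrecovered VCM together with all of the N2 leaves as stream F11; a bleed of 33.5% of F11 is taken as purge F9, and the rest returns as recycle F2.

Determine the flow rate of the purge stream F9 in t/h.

N2 enters only via F13 and leaves only via the purge: 1380×0.327 = 0.335×(N2 in F11), and the membrane unit passes all N2, so N2 in F1 = N2 in F11 = 1347 t/h.
VCM in F1: m_A = 1380×0.673 + (1−0.335)·(1−0.582)·m_A, so m_A = 928.74/0.7220 = 1286.3 t/h.
F11 = (1−0.582)×1286.3 + 1347 = 1884.7 t/h.
Purge F9 = 0.335×1884.7 = 631.38 t/h.

631.4 t/h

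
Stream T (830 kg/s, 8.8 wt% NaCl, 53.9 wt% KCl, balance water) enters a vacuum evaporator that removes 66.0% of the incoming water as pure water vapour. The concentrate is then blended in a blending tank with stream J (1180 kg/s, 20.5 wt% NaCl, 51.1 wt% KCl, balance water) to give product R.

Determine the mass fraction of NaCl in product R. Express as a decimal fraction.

Vapour removed = 0.660×0.373×830 = 204.33 kg/s; concentrate = 625.67 kg/s.
NaCl reaching the mixer = 73.04 (from concentrate) + 1180×0.205 = 314.94 kg/s.
Product flow = 625.67 + 1180 = 1805.7 kg/s; NaCl fraction = 0.174.

0.174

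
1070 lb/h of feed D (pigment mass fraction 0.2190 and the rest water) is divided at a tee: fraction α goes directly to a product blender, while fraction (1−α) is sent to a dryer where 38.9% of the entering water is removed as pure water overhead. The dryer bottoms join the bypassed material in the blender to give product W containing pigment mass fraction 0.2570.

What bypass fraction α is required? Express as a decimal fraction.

0.513

All 1070×0.219 = 234.33 lb/h of pigment reaches W, so W = 234.33/0.257 = 911.79 lb/h and vapour = 158.21 lb/h.
The evaporator receives (1−α)·1070 of feed at 0.781 water and removes 0.389 of that water:
0.389×0.781×(1−α)×1070 = 158.21
(1−α) = 158.21/325.08 = 0.4867;  α = 0.5133.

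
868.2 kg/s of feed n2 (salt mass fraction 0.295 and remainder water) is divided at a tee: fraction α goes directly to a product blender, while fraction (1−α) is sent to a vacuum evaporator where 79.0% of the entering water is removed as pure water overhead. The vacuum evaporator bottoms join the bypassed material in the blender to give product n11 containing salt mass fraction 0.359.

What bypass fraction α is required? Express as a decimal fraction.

All 868.2×0.295 = 256.12 kg/s of salt reaches n11, so n11 = 256.12/0.359 = 713.42 kg/s and vapour = 154.78 kg/s.
The evaporator receives (1−α)·868.2 of feed at 0.705 water and removes 0.790 of that water:
0.790×0.705×(1−α)×868.2 = 154.78
(1−α) = 154.78/483.54 = 0.3201;  α = 0.6799.

0.680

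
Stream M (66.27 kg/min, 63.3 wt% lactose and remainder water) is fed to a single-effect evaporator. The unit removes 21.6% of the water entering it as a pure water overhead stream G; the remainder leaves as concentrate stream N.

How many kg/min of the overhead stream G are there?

5.253 kg/min

water entering = 66.27×0.367 = 24.321 kg/min; overhead removed = 0.216×24.321 = 5.2534 kg/min.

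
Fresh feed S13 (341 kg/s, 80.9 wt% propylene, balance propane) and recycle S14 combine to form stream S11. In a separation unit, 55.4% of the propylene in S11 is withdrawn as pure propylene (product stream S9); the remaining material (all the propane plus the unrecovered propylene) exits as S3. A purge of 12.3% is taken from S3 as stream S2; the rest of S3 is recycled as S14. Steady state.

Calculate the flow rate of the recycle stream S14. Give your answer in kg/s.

641.6 kg/s

propane enters only via S13 and leaves only via the purge: 341×0.191 = 0.123×(propane in S3), and the separation unit passes all propane, so propane in S11 = propane in S3 = 529.52 kg/s.
propylene in S11: m_A = 341×0.809 + (1−0.123)·(1−0.554)·m_A, so m_A = 275.87/0.6089 = 453.09 kg/s.
S3 = (1−0.554)×453.09 + 529.52 = 731.6 kg/s.
Recycle S14 = (1−0.123)×731.6 = 641.61 kg/s.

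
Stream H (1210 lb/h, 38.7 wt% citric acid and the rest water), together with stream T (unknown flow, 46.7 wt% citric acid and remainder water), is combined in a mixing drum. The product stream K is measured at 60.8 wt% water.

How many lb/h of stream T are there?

80.67 lb/h

Let T be the unknown flow. Total out = 1210 + T.
water balance: 741.73 + 0.533·T = 0.608·(1210 + T)
(0.533 − 0.608)·T = 0.608×1210 − 741.73 = -6.05
T = -6.05 / -0.075 = 80.667 lb/h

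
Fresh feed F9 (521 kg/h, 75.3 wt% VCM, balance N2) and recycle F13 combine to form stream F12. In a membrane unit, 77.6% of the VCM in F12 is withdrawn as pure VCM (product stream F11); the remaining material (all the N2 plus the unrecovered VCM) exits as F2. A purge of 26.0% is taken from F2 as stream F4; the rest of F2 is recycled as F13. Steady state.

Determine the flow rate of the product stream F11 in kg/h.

VCM in F12: m_A = 521×0.753 + (1−0.260)·(1−0.776)·m_A, so m_A = 392.31/0.8342 = 470.26 kg/h.
Product F11 = 0.776×470.26 = 364.92 kg/h.

364.9 kg/h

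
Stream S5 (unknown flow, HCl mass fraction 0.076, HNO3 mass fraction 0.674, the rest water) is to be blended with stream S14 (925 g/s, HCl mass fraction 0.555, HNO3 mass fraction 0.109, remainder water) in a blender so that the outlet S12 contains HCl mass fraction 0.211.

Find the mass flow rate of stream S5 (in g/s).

2357 g/s

Let S5 be the unknown flow. Total out = 925 + S5.
HCl balance: 513.38 + 0.076·S5 = 0.211·(925 + S5)
(0.076 − 0.211)·S5 = 0.211×925 − 513.38 = -318.2
S5 = -318.2 / -0.135 = 2357 g/s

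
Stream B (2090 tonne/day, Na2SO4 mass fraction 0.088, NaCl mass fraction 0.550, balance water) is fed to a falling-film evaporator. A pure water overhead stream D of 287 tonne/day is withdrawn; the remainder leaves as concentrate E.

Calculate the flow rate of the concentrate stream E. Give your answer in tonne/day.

1803 tonne/day

Concentrate = 2090 − 287 = 1803 tonne/day.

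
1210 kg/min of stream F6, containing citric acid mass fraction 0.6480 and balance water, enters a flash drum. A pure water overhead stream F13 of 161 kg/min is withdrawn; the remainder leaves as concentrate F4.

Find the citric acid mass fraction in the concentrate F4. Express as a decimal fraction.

citric acid is not removed: 1210×0.648 = 784.08 kg/min of citric acid enters F4.
Concentrate = 1210 − 161 = 1049 kg/min.
Mass fraction = 784.08/1049 = 0.7475.

0.7475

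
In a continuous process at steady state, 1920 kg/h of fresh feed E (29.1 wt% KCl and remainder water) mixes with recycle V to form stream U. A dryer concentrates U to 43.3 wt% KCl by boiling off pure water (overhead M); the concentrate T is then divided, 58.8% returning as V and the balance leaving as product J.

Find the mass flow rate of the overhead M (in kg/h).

Overall KCl balance (none leaves overhead): KCl in fresh feed = KCl in product, i.e. 1920×0.291 = (1−0.588)·T·0.433.
T = 558.72/(0.433×0.412) = 3131.9 kg/h.
Recycle V = 0.588×3131.9 = 1841.6 kg/h.
Combined feed U = 1920 + 1841.6 = 3761.6 kg/h.
Overhead M = U − T = 3761.6 − 3131.9 = 629.65 kg/h.

629.7 kg/h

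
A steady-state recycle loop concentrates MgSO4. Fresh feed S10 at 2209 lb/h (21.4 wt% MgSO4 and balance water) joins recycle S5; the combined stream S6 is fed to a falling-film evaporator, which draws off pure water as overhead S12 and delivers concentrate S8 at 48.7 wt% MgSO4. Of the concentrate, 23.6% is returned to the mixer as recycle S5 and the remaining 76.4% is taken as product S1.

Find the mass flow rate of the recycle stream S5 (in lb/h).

299.8 lb/h

Overall MgSO4 balance (none leaves overhead): MgSO4 in fresh feed = MgSO4 in product, i.e. 2209×0.214 = (1−0.236)·S8·0.487.
S8 = 472.73/(0.487×0.764) = 1270.5 lb/h.
Recycle S5 = 0.236×1270.5 = 299.85 lb/h.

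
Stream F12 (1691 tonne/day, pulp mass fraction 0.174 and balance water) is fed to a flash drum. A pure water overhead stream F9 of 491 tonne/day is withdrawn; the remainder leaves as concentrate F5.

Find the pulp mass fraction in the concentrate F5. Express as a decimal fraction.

0.245

pulp is not removed: 1691×0.174 = 294.23 tonne/day of pulp enters F5.
Concentrate = 1691 − 491 = 1200 tonne/day.
Mass fraction = 294.23/1200 = 0.245.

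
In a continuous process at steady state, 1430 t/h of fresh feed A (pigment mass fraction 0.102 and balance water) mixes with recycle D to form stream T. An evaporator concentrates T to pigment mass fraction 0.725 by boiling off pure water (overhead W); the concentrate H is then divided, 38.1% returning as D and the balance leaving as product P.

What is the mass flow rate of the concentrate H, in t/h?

Overall pigment balance (none leaves overhead): pigment in fresh feed = pigment in product, i.e. 1430×0.102 = (1−0.381)·H·0.725.
H = 145.86/(0.725×0.619) = 325.02 t/h.

325 t/h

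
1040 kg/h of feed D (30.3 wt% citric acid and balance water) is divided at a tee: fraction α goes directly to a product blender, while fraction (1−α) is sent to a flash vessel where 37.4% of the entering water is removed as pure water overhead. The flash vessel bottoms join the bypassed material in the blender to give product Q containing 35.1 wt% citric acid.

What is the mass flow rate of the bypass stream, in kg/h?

494.4 kg/h

All 1040×0.303 = 315.12 kg/h of citric acid reaches Q, so Q = 315.12/0.351 = 897.78 kg/h and vapour = 142.22 kg/h.
The evaporator receives (1−α)·1040 of feed at 0.697 water and removes 0.374 of that water:
0.374×0.697×(1−α)×1040 = 142.22
(1−α) = 142.22/271.11 = 0.5246;  α = 0.4754.
Bypass flow = 0.4754×1040 = 494.41 kg/h.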